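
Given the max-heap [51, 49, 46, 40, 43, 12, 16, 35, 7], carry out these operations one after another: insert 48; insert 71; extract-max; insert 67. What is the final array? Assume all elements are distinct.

[67, 51, 46, 40, 49, 12, 16, 35, 7, 43, 48]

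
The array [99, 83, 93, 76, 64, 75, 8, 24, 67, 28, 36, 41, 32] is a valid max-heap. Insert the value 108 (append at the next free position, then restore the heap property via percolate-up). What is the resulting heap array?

[108, 83, 99, 76, 64, 75, 93, 24, 67, 28, 36, 41, 32, 8]

append 108 at index 13 → [99, 83, 93, 76, 64, 75, 8, 24, 67, 28, 36, 41, 32, 108]
108 > parent 8 at index 6, swap → [99, 83, 93, 76, 64, 75, 108, 24, 67, 28, 36, 41, 32, 8]
108 > parent 93 at index 2, swap → [99, 83, 108, 76, 64, 75, 93, 24, 67, 28, 36, 41, 32, 8]
108 > parent 99 at index 0, swap → [108, 83, 99, 76, 64, 75, 93, 24, 67, 28, 36, 41, 32, 8]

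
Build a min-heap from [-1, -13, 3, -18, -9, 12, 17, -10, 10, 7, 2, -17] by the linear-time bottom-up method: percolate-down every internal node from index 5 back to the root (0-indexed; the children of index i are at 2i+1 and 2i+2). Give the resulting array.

[-18, -13, -17, -10, -9, 3, 17, -1, 10, 7, 2, 12]

sift down from index 5:
  12 vs only child -17 at index 11, swap → [-1, -13, 3, -18, -9, -17, 17, -10, 10, 7, 2, 12]
sift down from index 4: already satisfies heap property
sift down from index 3: already satisfies heap property
sift down from index 2:
  3 vs smaller child -17 at index 5, swap → [-1, -13, -17, -18, -9, 3, 17, -10, 10, 7, 2, 12]
sift down from index 1:
  -13 vs smaller child -18 at index 3, swap → [-1, -18, -17, -13, -9, 3, 17, -10, 10, 7, 2, 12]
sift down from index 0:
  -1 vs smaller child -18 at index 1, swap → [-18, -1, -17, -13, -9, 3, 17, -10, 10, 7, 2, 12]
  -1 vs smaller child -13 at index 3, swap → [-18, -13, -17, -1, -9, 3, 17, -10, 10, 7, 2, 12]
  -1 vs smaller child -10 at index 7, swap → [-18, -13, -17, -10, -9, 3, 17, -1, 10, 7, 2, 12]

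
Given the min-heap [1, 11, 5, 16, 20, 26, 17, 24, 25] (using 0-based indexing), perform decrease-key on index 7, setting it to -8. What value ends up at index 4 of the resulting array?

set index 7 from 24 to -8 → [1, 11, 5, 16, 20, 26, 17, -8, 25]
-8 < parent 16 at index 3, swap → [1, 11, 5, -8, 20, 26, 17, 16, 25]
-8 < parent 11 at index 1, swap → [1, -8, 5, 11, 20, 26, 17, 16, 25]
-8 < parent 1 at index 0, swap → [-8, 1, 5, 11, 20, 26, 17, 16, 25]
resulting array: [-8, 1, 5, 11, 20, 26, 17, 16, 25]

20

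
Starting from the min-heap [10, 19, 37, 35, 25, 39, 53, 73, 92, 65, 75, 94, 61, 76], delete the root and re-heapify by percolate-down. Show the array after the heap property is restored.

[19, 25, 37, 35, 65, 39, 53, 73, 92, 76, 75, 94, 61]

remove root 10; move last element 76 to root → [76, 19, 37, 35, 25, 39, 53, 73, 92, 65, 75, 94, 61]
76 vs smaller child 19 at index 1, swap → [19, 76, 37, 35, 25, 39, 53, 73, 92, 65, 75, 94, 61]
76 vs smaller child 25 at index 4, swap → [19, 25, 37, 35, 76, 39, 53, 73, 92, 65, 75, 94, 61]
76 vs smaller child 65 at index 9, swap → [19, 25, 37, 35, 65, 39, 53, 73, 92, 76, 75, 94, 61]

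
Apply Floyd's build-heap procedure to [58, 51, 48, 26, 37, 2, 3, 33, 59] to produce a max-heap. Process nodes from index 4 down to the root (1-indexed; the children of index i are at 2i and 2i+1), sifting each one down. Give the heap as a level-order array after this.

[59, 58, 48, 51, 37, 2, 3, 33, 26]

sift down from index 4:
  26 vs larger child 59 at index 9, swap → [58, 51, 48, 59, 37, 2, 3, 33, 26]
sift down from index 3: already satisfies heap property
sift down from index 2:
  51 vs larger child 59 at index 4, swap → [58, 59, 48, 51, 37, 2, 3, 33, 26]
sift down from index 1:
  58 vs larger child 59 at index 2, swap → [59, 58, 48, 51, 37, 2, 3, 33, 26]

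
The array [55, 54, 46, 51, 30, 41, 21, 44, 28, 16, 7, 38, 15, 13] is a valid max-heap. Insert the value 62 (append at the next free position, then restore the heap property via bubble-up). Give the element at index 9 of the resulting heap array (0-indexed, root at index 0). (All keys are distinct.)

16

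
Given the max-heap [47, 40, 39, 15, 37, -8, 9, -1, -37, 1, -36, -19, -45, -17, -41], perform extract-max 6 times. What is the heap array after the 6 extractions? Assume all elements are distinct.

extract-max #1 returns 47:
  remove root 47; move last element -41 to root → [-41, 40, 39, 15, 37, -8, 9, -1, -37, 1, -36, -19, -45, -17]
  -41 vs larger child 40 at index 1, swap → [40, -41, 39, 15, 37, -8, 9, -1, -37, 1, -36, -19, -45, -17]
  -41 vs larger child 37 at index 4, swap → [40, 37, 39, 15, -41, -8, 9, -1, -37, 1, -36, -19, -45, -17]
  -41 vs larger child 1 at index 9, swap → [40, 37, 39, 15, 1, -8, 9, -1, -37, -41, -36, -19, -45, -17]
extract-max #2 returns 40:
  remove root 40; move last element -17 to root → [-17, 37, 39, 15, 1, -8, 9, -1, -37, -41, -36, -19, -45]
  -17 vs larger child 39 at index 2, swap → [39, 37, -17, 15, 1, -8, 9, -1, -37, -41, -36, -19, -45]
  -17 vs larger child 9 at index 6, swap → [39, 37, 9, 15, 1, -8, -17, -1, -37, -41, -36, -19, -45]
extract-max #3 returns 39:
  remove root 39; move last element -45 to root → [-45, 37, 9, 15, 1, -8, -17, -1, -37, -41, -36, -19]
  -45 vs larger child 37 at index 1, swap → [37, -45, 9, 15, 1, -8, -17, -1, -37, -41, -36, -19]
  -45 vs larger child 15 at index 3, swap → [37, 15, 9, -45, 1, -8, -17, -1, -37, -41, -36, -19]
  -45 vs larger child -1 at index 7, swap → [37, 15, 9, -1, 1, -8, -17, -45, -37, -41, -36, -19]
extract-max #4 returns 37:
  remove root 37; move last element -19 to root → [-19, 15, 9, -1, 1, -8, -17, -45, -37, -41, -36]
  -19 vs larger child 15 at index 1, swap → [15, -19, 9, -1, 1, -8, -17, -45, -37, -41, -36]
  -19 vs larger child 1 at index 4, swap → [15, 1, 9, -1, -19, -8, -17, -45, -37, -41, -36]
extract-max #5 returns 15:
  remove root 15; move last element -36 to root → [-36, 1, 9, -1, -19, -8, -17, -45, -37, -41]
  -36 vs larger child 9 at index 2, swap → [9, 1, -36, -1, -19, -8, -17, -45, -37, -41]
  -36 vs larger child -8 at index 5, swap → [9, 1, -8, -1, -19, -36, -17, -45, -37, -41]
extract-max #6 returns 9:
  remove root 9; move last element -41 to root → [-41, 1, -8, -1, -19, -36, -17, -45, -37]
  -41 vs larger child 1 at index 1, swap → [1, -41, -8, -1, -19, -36, -17, -45, -37]
  -41 vs larger child -1 at index 3, swap → [1, -1, -8, -41, -19, -36, -17, -45, -37]
  -41 vs larger child -37 at index 8, swap → [1, -1, -8, -37, -19, -36, -17, -45, -41]

[1, -1, -8, -37, -19, -36, -17, -45, -41]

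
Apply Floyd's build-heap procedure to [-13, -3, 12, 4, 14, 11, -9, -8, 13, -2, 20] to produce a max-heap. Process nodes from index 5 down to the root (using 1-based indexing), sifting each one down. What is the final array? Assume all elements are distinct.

sift down from index 5:
  14 vs larger child 20 at index 11, swap → [-13, -3, 12, 4, 20, 11, -9, -8, 13, -2, 14]
sift down from index 4:
  4 vs larger child 13 at index 9, swap → [-13, -3, 12, 13, 20, 11, -9, -8, 4, -2, 14]
sift down from index 3: already satisfies heap property
sift down from index 2:
  -3 vs larger child 20 at index 5, swap → [-13, 20, 12, 13, -3, 11, -9, -8, 4, -2, 14]
  -3 vs larger child 14 at index 11, swap → [-13, 20, 12, 13, 14, 11, -9, -8, 4, -2, -3]
sift down from index 1:
  -13 vs larger child 20 at index 2, swap → [20, -13, 12, 13, 14, 11, -9, -8, 4, -2, -3]
  -13 vs larger child 14 at index 5, swap → [20, 14, 12, 13, -13, 11, -9, -8, 4, -2, -3]
  -13 vs larger child -2 at index 10, swap → [20, 14, 12, 13, -2, 11, -9, -8, 4, -13, -3]

[20, 14, 12, 13, -2, 11, -9, -8, 4, -13, -3]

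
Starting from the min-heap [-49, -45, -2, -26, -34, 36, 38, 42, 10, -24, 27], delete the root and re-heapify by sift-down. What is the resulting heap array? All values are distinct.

[-45, -34, -2, -26, -24, 36, 38, 42, 10, 27]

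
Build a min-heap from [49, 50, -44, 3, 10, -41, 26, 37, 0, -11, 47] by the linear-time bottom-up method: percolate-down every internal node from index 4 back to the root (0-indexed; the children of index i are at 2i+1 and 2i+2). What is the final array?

sift down from index 4:
  10 vs smaller child -11 at index 9, swap → [49, 50, -44, 3, -11, -41, 26, 37, 0, 10, 47]
sift down from index 3:
  3 vs smaller child 0 at index 8, swap → [49, 50, -44, 0, -11, -41, 26, 37, 3, 10, 47]
sift down from index 2: already satisfies heap property
sift down from index 1:
  50 vs smaller child -11 at index 4, swap → [49, -11, -44, 0, 50, -41, 26, 37, 3, 10, 47]
  50 vs smaller child 10 at index 9, swap → [49, -11, -44, 0, 10, -41, 26, 37, 3, 50, 47]
sift down from index 0:
  49 vs smaller child -44 at index 2, swap → [-44, -11, 49, 0, 10, -41, 26, 37, 3, 50, 47]
  49 vs smaller child -41 at index 5, swap → [-44, -11, -41, 0, 10, 49, 26, 37, 3, 50, 47]

[-44, -11, -41, 0, 10, 49, 26, 37, 3, 50, 47]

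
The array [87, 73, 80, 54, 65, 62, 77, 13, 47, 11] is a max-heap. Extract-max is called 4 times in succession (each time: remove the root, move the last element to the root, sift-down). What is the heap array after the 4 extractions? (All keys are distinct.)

[65, 54, 62, 11, 13, 47]

extract-max #1 returns 87:
  remove root 87; move last element 11 to root → [11, 73, 80, 54, 65, 62, 77, 13, 47]
  11 vs larger child 80 at index 2, swap → [80, 73, 11, 54, 65, 62, 77, 13, 47]
  11 vs larger child 77 at index 6, swap → [80, 73, 77, 54, 65, 62, 11, 13, 47]
extract-max #2 returns 80:
  remove root 80; move last element 47 to root → [47, 73, 77, 54, 65, 62, 11, 13]
  47 vs larger child 77 at index 2, swap → [77, 73, 47, 54, 65, 62, 11, 13]
  47 vs larger child 62 at index 5, swap → [77, 73, 62, 54, 65, 47, 11, 13]
extract-max #3 returns 77:
  remove root 77; move last element 13 to root → [13, 73, 62, 54, 65, 47, 11]
  13 vs larger child 73 at index 1, swap → [73, 13, 62, 54, 65, 47, 11]
  13 vs larger child 65 at index 4, swap → [73, 65, 62, 54, 13, 47, 11]
extract-max #4 returns 73:
  remove root 73; move last element 11 to root → [11, 65, 62, 54, 13, 47]
  11 vs larger child 65 at index 1, swap → [65, 11, 62, 54, 13, 47]
  11 vs larger child 54 at index 3, swap → [65, 54, 62, 11, 13, 47]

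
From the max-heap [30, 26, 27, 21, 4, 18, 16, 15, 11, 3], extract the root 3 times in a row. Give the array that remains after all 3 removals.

extract-max #1 returns 30:
  remove root 30; move last element 3 to root → [3, 26, 27, 21, 4, 18, 16, 15, 11]
  3 vs larger child 27 at index 2, swap → [27, 26, 3, 21, 4, 18, 16, 15, 11]
  3 vs larger child 18 at index 5, swap → [27, 26, 18, 21, 4, 3, 16, 15, 11]
extract-max #2 returns 27:
  remove root 27; move last element 11 to root → [11, 26, 18, 21, 4, 3, 16, 15]
  11 vs larger child 26 at index 1, swap → [26, 11, 18, 21, 4, 3, 16, 15]
  11 vs larger child 21 at index 3, swap → [26, 21, 18, 11, 4, 3, 16, 15]
  11 vs only child 15 at index 7, swap → [26, 21, 18, 15, 4, 3, 16, 11]
extract-max #3 returns 26:
  remove root 26; move last element 11 to root → [11, 21, 18, 15, 4, 3, 16]
  11 vs larger child 21 at index 1, swap → [21, 11, 18, 15, 4, 3, 16]
  11 vs larger child 15 at index 3, swap → [21, 15, 18, 11, 4, 3, 16]

[21, 15, 18, 11, 4, 3, 16]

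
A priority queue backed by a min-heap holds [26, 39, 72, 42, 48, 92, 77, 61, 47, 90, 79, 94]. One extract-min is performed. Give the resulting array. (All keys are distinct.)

remove root 26; move last element 94 to root → [94, 39, 72, 42, 48, 92, 77, 61, 47, 90, 79]
94 vs smaller child 39 at index 1, swap → [39, 94, 72, 42, 48, 92, 77, 61, 47, 90, 79]
94 vs smaller child 42 at index 3, swap → [39, 42, 72, 94, 48, 92, 77, 61, 47, 90, 79]
94 vs smaller child 47 at index 8, swap → [39, 42, 72, 47, 48, 92, 77, 61, 94, 90, 79]

[39, 42, 72, 47, 48, 92, 77, 61, 94, 90, 79]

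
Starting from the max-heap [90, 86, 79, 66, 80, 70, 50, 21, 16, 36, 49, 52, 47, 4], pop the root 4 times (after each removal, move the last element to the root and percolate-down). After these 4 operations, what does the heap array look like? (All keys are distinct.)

[70, 66, 52, 47, 49, 4, 50, 21, 16, 36]

extract-max #1 returns 90:
  remove root 90; move last element 4 to root → [4, 86, 79, 66, 80, 70, 50, 21, 16, 36, 49, 52, 47]
  4 vs larger child 86 at index 1, swap → [86, 4, 79, 66, 80, 70, 50, 21, 16, 36, 49, 52, 47]
  4 vs larger child 80 at index 4, swap → [86, 80, 79, 66, 4, 70, 50, 21, 16, 36, 49, 52, 47]
  4 vs larger child 49 at index 10, swap → [86, 80, 79, 66, 49, 70, 50, 21, 16, 36, 4, 52, 47]
extract-max #2 returns 86:
  remove root 86; move last element 47 to root → [47, 80, 79, 66, 49, 70, 50, 21, 16, 36, 4, 52]
  47 vs larger child 80 at index 1, swap → [80, 47, 79, 66, 49, 70, 50, 21, 16, 36, 4, 52]
  47 vs larger child 66 at index 3, swap → [80, 66, 79, 47, 49, 70, 50, 21, 16, 36, 4, 52]
extract-max #3 returns 80:
  remove root 80; move last element 52 to root → [52, 66, 79, 47, 49, 70, 50, 21, 16, 36, 4]
  52 vs larger child 79 at index 2, swap → [79, 66, 52, 47, 49, 70, 50, 21, 16, 36, 4]
  52 vs larger child 70 at index 5, swap → [79, 66, 70, 47, 49, 52, 50, 21, 16, 36, 4]
extract-max #4 returns 79:
  remove root 79; move last element 4 to root → [4, 66, 70, 47, 49, 52, 50, 21, 16, 36]
  4 vs larger child 70 at index 2, swap → [70, 66, 4, 47, 49, 52, 50, 21, 16, 36]
  4 vs larger child 52 at index 5, swap → [70, 66, 52, 47, 49, 4, 50, 21, 16, 36]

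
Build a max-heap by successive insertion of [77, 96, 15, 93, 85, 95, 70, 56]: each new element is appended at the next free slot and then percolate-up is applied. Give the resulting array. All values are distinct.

[96, 93, 95, 77, 85, 15, 70, 56]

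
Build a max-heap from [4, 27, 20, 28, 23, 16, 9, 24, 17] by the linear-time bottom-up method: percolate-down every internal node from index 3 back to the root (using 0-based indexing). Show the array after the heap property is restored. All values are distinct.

sift down from index 3: already satisfies heap property
sift down from index 2: already satisfies heap property
sift down from index 1:
  27 vs larger child 28 at index 3, swap → [4, 28, 20, 27, 23, 16, 9, 24, 17]
sift down from index 0:
  4 vs larger child 28 at index 1, swap → [28, 4, 20, 27, 23, 16, 9, 24, 17]
  4 vs larger child 27 at index 3, swap → [28, 27, 20, 4, 23, 16, 9, 24, 17]
  4 vs larger child 24 at index 7, swap → [28, 27, 20, 24, 23, 16, 9, 4, 17]

[28, 27, 20, 24, 23, 16, 9, 4, 17]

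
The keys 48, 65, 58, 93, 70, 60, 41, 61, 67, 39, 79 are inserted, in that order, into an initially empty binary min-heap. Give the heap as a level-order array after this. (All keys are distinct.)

[39, 41, 48, 65, 61, 60, 58, 93, 67, 70, 79]

Insert 48:
  append 48 at index 0 → [48] (no swap needed)
Insert 65:
  append 65 at index 1 → [48, 65] (no swap needed)
Insert 58:
  append 58 at index 2 → [48, 65, 58] (no swap needed)
Insert 93:
  append 93 at index 3 → [48, 65, 58, 93] (no swap needed)
Insert 70:
  append 70 at index 4 → [48, 65, 58, 93, 70] (no swap needed)
Insert 60:
  append 60 at index 5 → [48, 65, 58, 93, 70, 60] (no swap needed)
Insert 41:
  append 41 at index 6 → [48, 65, 58, 93, 70, 60, 41]
  41 < parent 58 at index 2, swap → [48, 65, 41, 93, 70, 60, 58]
  41 < parent 48 at index 0, swap → [41, 65, 48, 93, 70, 60, 58]
Insert 61:
  append 61 at index 7 → [41, 65, 48, 93, 70, 60, 58, 61]
  61 < parent 93 at index 3, swap → [41, 65, 48, 61, 70, 60, 58, 93]
  61 < parent 65 at index 1, swap → [41, 61, 48, 65, 70, 60, 58, 93]
Insert 67:
  append 67 at index 8 → [41, 61, 48, 65, 70, 60, 58, 93, 67] (no swap needed)
Insert 39:
  append 39 at index 9 → [41, 61, 48, 65, 70, 60, 58, 93, 67, 39]
  39 < parent 70 at index 4, swap → [41, 61, 48, 65, 39, 60, 58, 93, 67, 70]
  39 < parent 61 at index 1, swap → [41, 39, 48, 65, 61, 60, 58, 93, 67, 70]
  39 < parent 41 at index 0, swap → [39, 41, 48, 65, 61, 60, 58, 93, 67, 70]
Insert 79:
  append 79 at index 10 → [39, 41, 48, 65, 61, 60, 58, 93, 67, 70, 79] (no swap needed)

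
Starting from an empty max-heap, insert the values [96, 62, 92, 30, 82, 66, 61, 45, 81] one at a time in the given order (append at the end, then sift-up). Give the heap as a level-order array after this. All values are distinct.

Insert 96:
  append 96 at index 0 → [96] (no swap needed)
Insert 62:
  append 62 at index 1 → [96, 62] (no swap needed)
Insert 92:
  append 92 at index 2 → [96, 62, 92] (no swap needed)
Insert 30:
  append 30 at index 3 → [96, 62, 92, 30] (no swap needed)
Insert 82:
  append 82 at index 4 → [96, 62, 92, 30, 82]
  82 > parent 62 at index 1, swap → [96, 82, 92, 30, 62]
Insert 66:
  append 66 at index 5 → [96, 82, 92, 30, 62, 66] (no swap needed)
Insert 61:
  append 61 at index 6 → [96, 82, 92, 30, 62, 66, 61] (no swap needed)
Insert 45:
  append 45 at index 7 → [96, 82, 92, 30, 62, 66, 61, 45]
  45 > parent 30 at index 3, swap → [96, 82, 92, 45, 62, 66, 61, 30]
Insert 81:
  append 81 at index 8 → [96, 82, 92, 45, 62, 66, 61, 30, 81]
  81 > parent 45 at index 3, swap → [96, 82, 92, 81, 62, 66, 61, 30, 45]

[96, 82, 92, 81, 62, 66, 61, 30, 45]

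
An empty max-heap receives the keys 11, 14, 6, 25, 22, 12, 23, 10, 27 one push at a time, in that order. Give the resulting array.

Insert 11:
  append 11 at index 0 → [11] (no swap needed)
Insert 14:
  append 14 at index 1 → [11, 14]
  14 > parent 11 at index 0, swap → [14, 11]
Insert 6:
  append 6 at index 2 → [14, 11, 6] (no swap needed)
Insert 25:
  append 25 at index 3 → [14, 11, 6, 25]
  25 > parent 11 at index 1, swap → [14, 25, 6, 11]
  25 > parent 14 at index 0, swap → [25, 14, 6, 11]
Insert 22:
  append 22 at index 4 → [25, 14, 6, 11, 22]
  22 > parent 14 at index 1, swap → [25, 22, 6, 11, 14]
Insert 12:
  append 12 at index 5 → [25, 22, 6, 11, 14, 12]
  12 > parent 6 at index 2, swap → [25, 22, 12, 11, 14, 6]
Insert 23:
  append 23 at index 6 → [25, 22, 12, 11, 14, 6, 23]
  23 > parent 12 at index 2, swap → [25, 22, 23, 11, 14, 6, 12]
Insert 10:
  append 10 at index 7 → [25, 22, 23, 11, 14, 6, 12, 10] (no swap needed)
Insert 27:
  append 27 at index 8 → [25, 22, 23, 11, 14, 6, 12, 10, 27]
  27 > parent 11 at index 3, swap → [25, 22, 23, 27, 14, 6, 12, 10, 11]
  27 > parent 22 at index 1, swap → [25, 27, 23, 22, 14, 6, 12, 10, 11]
  27 > parent 25 at index 0, swap → [27, 25, 23, 22, 14, 6, 12, 10, 11]

[27, 25, 23, 22, 14, 6, 12, 10, 11]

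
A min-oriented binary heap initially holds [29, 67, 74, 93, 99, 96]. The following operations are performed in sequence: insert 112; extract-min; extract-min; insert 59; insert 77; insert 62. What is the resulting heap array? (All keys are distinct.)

[59, 62, 74, 93, 99, 96, 77, 112]

insert 112:
  append 112 at index 6 → [29, 67, 74, 93, 99, 96, 112] (no swap needed)
extract-min → returns 29:
  remove root 29; move last element 112 to root → [112, 67, 74, 93, 99, 96]
  112 vs smaller child 67 at index 1, swap → [67, 112, 74, 93, 99, 96]
  112 vs smaller child 93 at index 3, swap → [67, 93, 74, 112, 99, 96]
extract-min → returns 67:
  remove root 67; move last element 96 to root → [96, 93, 74, 112, 99]
  96 vs smaller child 74 at index 2, swap → [74, 93, 96, 112, 99]
insert 59:
  append 59 at index 5 → [74, 93, 96, 112, 99, 59]
  59 < parent 96 at index 2, swap → [74, 93, 59, 112, 99, 96]
  59 < parent 74 at index 0, swap → [59, 93, 74, 112, 99, 96]
insert 77:
  append 77 at index 6 → [59, 93, 74, 112, 99, 96, 77] (no swap needed)
insert 62:
  append 62 at index 7 → [59, 93, 74, 112, 99, 96, 77, 62]
  62 < parent 112 at index 3, swap → [59, 93, 74, 62, 99, 96, 77, 112]
  62 < parent 93 at index 1, swap → [59, 62, 74, 93, 99, 96, 77, 112]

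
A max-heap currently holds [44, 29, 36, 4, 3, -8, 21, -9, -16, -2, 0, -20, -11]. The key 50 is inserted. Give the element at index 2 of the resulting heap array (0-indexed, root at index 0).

append 50 at index 13 → [44, 29, 36, 4, 3, -8, 21, -9, -16, -2, 0, -20, -11, 50]
50 > parent 21 at index 6, swap → [44, 29, 36, 4, 3, -8, 50, -9, -16, -2, 0, -20, -11, 21]
50 > parent 36 at index 2, swap → [44, 29, 50, 4, 3, -8, 36, -9, -16, -2, 0, -20, -11, 21]
50 > parent 44 at index 0, swap → [50, 29, 44, 4, 3, -8, 36, -9, -16, -2, 0, -20, -11, 21]
resulting array: [50, 29, 44, 4, 3, -8, 36, -9, -16, -2, 0, -20, -11, 21]

44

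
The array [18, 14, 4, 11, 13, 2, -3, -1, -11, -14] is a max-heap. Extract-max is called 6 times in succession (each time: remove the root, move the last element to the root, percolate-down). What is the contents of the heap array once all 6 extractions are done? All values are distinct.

[-1, -11, -3, -14]

extract-max #1 returns 18:
  remove root 18; move last element -14 to root → [-14, 14, 4, 11, 13, 2, -3, -1, -11]
  -14 vs larger child 14 at index 1, swap → [14, -14, 4, 11, 13, 2, -3, -1, -11]
  -14 vs larger child 13 at index 4, swap → [14, 13, 4, 11, -14, 2, -3, -1, -11]
extract-max #2 returns 14:
  remove root 14; move last element -11 to root → [-11, 13, 4, 11, -14, 2, -3, -1]
  -11 vs larger child 13 at index 1, swap → [13, -11, 4, 11, -14, 2, -3, -1]
  -11 vs larger child 11 at index 3, swap → [13, 11, 4, -11, -14, 2, -3, -1]
  -11 vs only child -1 at index 7, swap → [13, 11, 4, -1, -14, 2, -3, -11]
extract-max #3 returns 13:
  remove root 13; move last element -11 to root → [-11, 11, 4, -1, -14, 2, -3]
  -11 vs larger child 11 at index 1, swap → [11, -11, 4, -1, -14, 2, -3]
  -11 vs larger child -1 at index 3, swap → [11, -1, 4, -11, -14, 2, -3]
extract-max #4 returns 11:
  remove root 11; move last element -3 to root → [-3, -1, 4, -11, -14, 2]
  -3 vs larger child 4 at index 2, swap → [4, -1, -3, -11, -14, 2]
  -3 vs only child 2 at index 5, swap → [4, -1, 2, -11, -14, -3]
extract-max #5 returns 4:
  remove root 4; move last element -3 to root → [-3, -1, 2, -11, -14]
  -3 vs larger child 2 at index 2, swap → [2, -1, -3, -11, -14]
extract-max #6 returns 2:
  remove root 2; move last element -14 to root → [-14, -1, -3, -11]
  -14 vs larger child -1 at index 1, swap → [-1, -14, -3, -11]
  -14 vs only child -11 at index 3, swap → [-1, -11, -3, -14]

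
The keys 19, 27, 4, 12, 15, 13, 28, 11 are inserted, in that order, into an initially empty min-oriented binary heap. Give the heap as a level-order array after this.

Insert 19:
  append 19 at index 0 → [19] (no swap needed)
Insert 27:
  append 27 at index 1 → [19, 27] (no swap needed)
Insert 4:
  append 4 at index 2 → [19, 27, 4]
  4 < parent 19 at index 0, swap → [4, 27, 19]
Insert 12:
  append 12 at index 3 → [4, 27, 19, 12]
  12 < parent 27 at index 1, swap → [4, 12, 19, 27]
Insert 15:
  append 15 at index 4 → [4, 12, 19, 27, 15] (no swap needed)
Insert 13:
  append 13 at index 5 → [4, 12, 19, 27, 15, 13]
  13 < parent 19 at index 2, swap → [4, 12, 13, 27, 15, 19]
Insert 28:
  append 28 at index 6 → [4, 12, 13, 27, 15, 19, 28] (no swap needed)
Insert 11:
  append 11 at index 7 → [4, 12, 13, 27, 15, 19, 28, 11]
  11 < parent 27 at index 3, swap → [4, 12, 13, 11, 15, 19, 28, 27]
  11 < parent 12 at index 1, swap → [4, 11, 13, 12, 15, 19, 28, 27]

[4, 11, 13, 12, 15, 19, 28, 27]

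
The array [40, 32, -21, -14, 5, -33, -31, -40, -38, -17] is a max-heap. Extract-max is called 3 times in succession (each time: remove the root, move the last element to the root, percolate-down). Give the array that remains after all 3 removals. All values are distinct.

extract-max #1 returns 40:
  remove root 40; move last element -17 to root → [-17, 32, -21, -14, 5, -33, -31, -40, -38]
  -17 vs larger child 32 at index 1, swap → [32, -17, -21, -14, 5, -33, -31, -40, -38]
  -17 vs larger child 5 at index 4, swap → [32, 5, -21, -14, -17, -33, -31, -40, -38]
extract-max #2 returns 32:
  remove root 32; move last element -38 to root → [-38, 5, -21, -14, -17, -33, -31, -40]
  -38 vs larger child 5 at index 1, swap → [5, -38, -21, -14, -17, -33, -31, -40]
  -38 vs larger child -14 at index 3, swap → [5, -14, -21, -38, -17, -33, -31, -40]
extract-max #3 returns 5:
  remove root 5; move last element -40 to root → [-40, -14, -21, -38, -17, -33, -31]
  -40 vs larger child -14 at index 1, swap → [-14, -40, -21, -38, -17, -33, -31]
  -40 vs larger child -17 at index 4, swap → [-14, -17, -21, -38, -40, -33, -31]

[-14, -17, -21, -38, -40, -33, -31]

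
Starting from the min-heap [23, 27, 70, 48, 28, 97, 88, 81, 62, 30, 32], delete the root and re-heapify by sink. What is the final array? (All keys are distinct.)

remove root 23; move last element 32 to root → [32, 27, 70, 48, 28, 97, 88, 81, 62, 30]
32 vs smaller child 27 at index 1, swap → [27, 32, 70, 48, 28, 97, 88, 81, 62, 30]
32 vs smaller child 28 at index 4, swap → [27, 28, 70, 48, 32, 97, 88, 81, 62, 30]
32 vs only child 30 at index 9, swap → [27, 28, 70, 48, 30, 97, 88, 81, 62, 32]

[27, 28, 70, 48, 30, 97, 88, 81, 62, 32]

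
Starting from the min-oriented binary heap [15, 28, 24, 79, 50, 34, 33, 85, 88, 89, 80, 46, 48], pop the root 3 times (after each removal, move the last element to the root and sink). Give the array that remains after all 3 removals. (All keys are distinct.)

[33, 46, 34, 79, 50, 80, 48, 85, 88, 89]

extract-min #1 returns 15:
  remove root 15; move last element 48 to root → [48, 28, 24, 79, 50, 34, 33, 85, 88, 89, 80, 46]
  48 vs smaller child 24 at index 2, swap → [24, 28, 48, 79, 50, 34, 33, 85, 88, 89, 80, 46]
  48 vs smaller child 33 at index 6, swap → [24, 28, 33, 79, 50, 34, 48, 85, 88, 89, 80, 46]
extract-min #2 returns 24:
  remove root 24; move last element 46 to root → [46, 28, 33, 79, 50, 34, 48, 85, 88, 89, 80]
  46 vs smaller child 28 at index 1, swap → [28, 46, 33, 79, 50, 34, 48, 85, 88, 89, 80]
extract-min #3 returns 28:
  remove root 28; move last element 80 to root → [80, 46, 33, 79, 50, 34, 48, 85, 88, 89]
  80 vs smaller child 33 at index 2, swap → [33, 46, 80, 79, 50, 34, 48, 85, 88, 89]
  80 vs smaller child 34 at index 5, swap → [33, 46, 34, 79, 50, 80, 48, 85, 88, 89]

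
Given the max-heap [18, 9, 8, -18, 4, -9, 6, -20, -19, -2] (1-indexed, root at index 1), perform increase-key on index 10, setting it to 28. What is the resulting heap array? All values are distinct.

set index 10 from -2 to 28 → [18, 9, 8, -18, 4, -9, 6, -20, -19, 28]
28 > parent 4 at index 5, swap → [18, 9, 8, -18, 28, -9, 6, -20, -19, 4]
28 > parent 9 at index 2, swap → [18, 28, 8, -18, 9, -9, 6, -20, -19, 4]
28 > parent 18 at index 1, swap → [28, 18, 8, -18, 9, -9, 6, -20, -19, 4]

[28, 18, 8, -18, 9, -9, 6, -20, -19, 4]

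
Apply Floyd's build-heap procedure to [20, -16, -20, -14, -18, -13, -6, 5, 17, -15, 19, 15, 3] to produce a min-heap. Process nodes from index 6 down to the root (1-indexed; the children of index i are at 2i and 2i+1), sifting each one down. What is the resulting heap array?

sift down from index 6: already satisfies heap property
sift down from index 5: already satisfies heap property
sift down from index 4: already satisfies heap property
sift down from index 3: already satisfies heap property
sift down from index 2:
  -16 vs smaller child -18 at index 5, swap → [20, -18, -20, -14, -16, -13, -6, 5, 17, -15, 19, 15, 3]
sift down from index 1:
  20 vs smaller child -20 at index 3, swap → [-20, -18, 20, -14, -16, -13, -6, 5, 17, -15, 19, 15, 3]
  20 vs smaller child -13 at index 6, swap → [-20, -18, -13, -14, -16, 20, -6, 5, 17, -15, 19, 15, 3]
  20 vs smaller child 3 at index 13, swap → [-20, -18, -13, -14, -16, 3, -6, 5, 17, -15, 19, 15, 20]

[-20, -18, -13, -14, -16, 3, -6, 5, 17, -15, 19, 15, 20]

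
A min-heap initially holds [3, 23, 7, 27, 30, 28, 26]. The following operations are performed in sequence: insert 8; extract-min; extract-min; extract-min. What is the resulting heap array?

[23, 27, 26, 28, 30]

insert 8:
  append 8 at index 7 → [3, 23, 7, 27, 30, 28, 26, 8]
  8 < parent 27 at index 3, swap → [3, 23, 7, 8, 30, 28, 26, 27]
  8 < parent 23 at index 1, swap → [3, 8, 7, 23, 30, 28, 26, 27]
extract-min → returns 3:
  remove root 3; move last element 27 to root → [27, 8, 7, 23, 30, 28, 26]
  27 vs smaller child 7 at index 2, swap → [7, 8, 27, 23, 30, 28, 26]
  27 vs smaller child 26 at index 6, swap → [7, 8, 26, 23, 30, 28, 27]
extract-min → returns 7:
  remove root 7; move last element 27 to root → [27, 8, 26, 23, 30, 28]
  27 vs smaller child 8 at index 1, swap → [8, 27, 26, 23, 30, 28]
  27 vs smaller child 23 at index 3, swap → [8, 23, 26, 27, 30, 28]
extract-min → returns 8:
  remove root 8; move last element 28 to root → [28, 23, 26, 27, 30]
  28 vs smaller child 23 at index 1, swap → [23, 28, 26, 27, 30]
  28 vs smaller child 27 at index 3, swap → [23, 27, 26, 28, 30]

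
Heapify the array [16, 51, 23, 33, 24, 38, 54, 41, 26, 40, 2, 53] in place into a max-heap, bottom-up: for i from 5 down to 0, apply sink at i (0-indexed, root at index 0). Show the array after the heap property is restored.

sift down from index 5:
  38 vs only child 53 at index 11, swap → [16, 51, 23, 33, 24, 53, 54, 41, 26, 40, 2, 38]
sift down from index 4:
  24 vs larger child 40 at index 9, swap → [16, 51, 23, 33, 40, 53, 54, 41, 26, 24, 2, 38]
sift down from index 3:
  33 vs larger child 41 at index 7, swap → [16, 51, 23, 41, 40, 53, 54, 33, 26, 24, 2, 38]
sift down from index 2:
  23 vs larger child 54 at index 6, swap → [16, 51, 54, 41, 40, 53, 23, 33, 26, 24, 2, 38]
sift down from index 1: already satisfies heap property
sift down from index 0:
  16 vs larger child 54 at index 2, swap → [54, 51, 16, 41, 40, 53, 23, 33, 26, 24, 2, 38]
  16 vs larger child 53 at index 5, swap → [54, 51, 53, 41, 40, 16, 23, 33, 26, 24, 2, 38]
  16 vs only child 38 at index 11, swap → [54, 51, 53, 41, 40, 38, 23, 33, 26, 24, 2, 16]

[54, 51, 53, 41, 40, 38, 23, 33, 26, 24, 2, 16]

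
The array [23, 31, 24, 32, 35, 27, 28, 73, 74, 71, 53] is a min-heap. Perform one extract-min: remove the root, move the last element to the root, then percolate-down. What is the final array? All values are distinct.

[24, 31, 27, 32, 35, 53, 28, 73, 74, 71]

remove root 23; move last element 53 to root → [53, 31, 24, 32, 35, 27, 28, 73, 74, 71]
53 vs smaller child 24 at index 2, swap → [24, 31, 53, 32, 35, 27, 28, 73, 74, 71]
53 vs smaller child 27 at index 5, swap → [24, 31, 27, 32, 35, 53, 28, 73, 74, 71]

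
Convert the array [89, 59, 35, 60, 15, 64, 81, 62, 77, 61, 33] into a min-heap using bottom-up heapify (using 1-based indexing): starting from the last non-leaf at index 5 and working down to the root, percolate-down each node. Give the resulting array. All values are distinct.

[15, 33, 35, 60, 59, 64, 81, 62, 77, 61, 89]

sift down from index 5: already satisfies heap property
sift down from index 4: already satisfies heap property
sift down from index 3: already satisfies heap property
sift down from index 2:
  59 vs smaller child 15 at index 5, swap → [89, 15, 35, 60, 59, 64, 81, 62, 77, 61, 33]
  59 vs smaller child 33 at index 11, swap → [89, 15, 35, 60, 33, 64, 81, 62, 77, 61, 59]
sift down from index 1:
  89 vs smaller child 15 at index 2, swap → [15, 89, 35, 60, 33, 64, 81, 62, 77, 61, 59]
  89 vs smaller child 33 at index 5, swap → [15, 33, 35, 60, 89, 64, 81, 62, 77, 61, 59]
  89 vs smaller child 59 at index 11, swap → [15, 33, 35, 60, 59, 64, 81, 62, 77, 61, 89]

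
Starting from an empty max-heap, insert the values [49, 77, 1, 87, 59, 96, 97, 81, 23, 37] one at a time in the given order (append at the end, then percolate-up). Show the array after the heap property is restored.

[97, 81, 96, 77, 59, 1, 87, 49, 23, 37]

Insert 49:
  append 49 at index 0 → [49] (no swap needed)
Insert 77:
  append 77 at index 1 → [49, 77]
  77 > parent 49 at index 0, swap → [77, 49]
Insert 1:
  append 1 at index 2 → [77, 49, 1] (no swap needed)
Insert 87:
  append 87 at index 3 → [77, 49, 1, 87]
  87 > parent 49 at index 1, swap → [77, 87, 1, 49]
  87 > parent 77 at index 0, swap → [87, 77, 1, 49]
Insert 59:
  append 59 at index 4 → [87, 77, 1, 49, 59] (no swap needed)
Insert 96:
  append 96 at index 5 → [87, 77, 1, 49, 59, 96]
  96 > parent 1 at index 2, swap → [87, 77, 96, 49, 59, 1]
  96 > parent 87 at index 0, swap → [96, 77, 87, 49, 59, 1]
Insert 97:
  append 97 at index 6 → [96, 77, 87, 49, 59, 1, 97]
  97 > parent 87 at index 2, swap → [96, 77, 97, 49, 59, 1, 87]
  97 > parent 96 at index 0, swap → [97, 77, 96, 49, 59, 1, 87]
Insert 81:
  append 81 at index 7 → [97, 77, 96, 49, 59, 1, 87, 81]
  81 > parent 49 at index 3, swap → [97, 77, 96, 81, 59, 1, 87, 49]
  81 > parent 77 at index 1, swap → [97, 81, 96, 77, 59, 1, 87, 49]
Insert 23:
  append 23 at index 8 → [97, 81, 96, 77, 59, 1, 87, 49, 23] (no swap needed)
Insert 37:
  append 37 at index 9 → [97, 81, 96, 77, 59, 1, 87, 49, 23, 37] (no swap needed)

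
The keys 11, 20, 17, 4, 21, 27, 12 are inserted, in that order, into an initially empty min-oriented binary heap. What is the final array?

Insert 11:
  append 11 at index 0 → [11] (no swap needed)
Insert 20:
  append 20 at index 1 → [11, 20] (no swap needed)
Insert 17:
  append 17 at index 2 → [11, 20, 17] (no swap needed)
Insert 4:
  append 4 at index 3 → [11, 20, 17, 4]
  4 < parent 20 at index 1, swap → [11, 4, 17, 20]
  4 < parent 11 at index 0, swap → [4, 11, 17, 20]
Insert 21:
  append 21 at index 4 → [4, 11, 17, 20, 21] (no swap needed)
Insert 27:
  append 27 at index 5 → [4, 11, 17, 20, 21, 27] (no swap needed)
Insert 12:
  append 12 at index 6 → [4, 11, 17, 20, 21, 27, 12]
  12 < parent 17 at index 2, swap → [4, 11, 12, 20, 21, 27, 17]

[4, 11, 12, 20, 21, 27, 17]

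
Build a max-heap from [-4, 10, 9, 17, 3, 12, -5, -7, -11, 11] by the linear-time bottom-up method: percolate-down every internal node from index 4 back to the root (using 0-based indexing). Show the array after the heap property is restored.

[17, 11, 12, 10, 3, 9, -5, -7, -11, -4]

sift down from index 4:
  3 vs only child 11 at index 9, swap → [-4, 10, 9, 17, 11, 12, -5, -7, -11, 3]
sift down from index 3: already satisfies heap property
sift down from index 2:
  9 vs larger child 12 at index 5, swap → [-4, 10, 12, 17, 11, 9, -5, -7, -11, 3]
sift down from index 1:
  10 vs larger child 17 at index 3, swap → [-4, 17, 12, 10, 11, 9, -5, -7, -11, 3]
sift down from index 0:
  -4 vs larger child 17 at index 1, swap → [17, -4, 12, 10, 11, 9, -5, -7, -11, 3]
  -4 vs larger child 11 at index 4, swap → [17, 11, 12, 10, -4, 9, -5, -7, -11, 3]
  -4 vs only child 3 at index 9, swap → [17, 11, 12, 10, 3, 9, -5, -7, -11, -4]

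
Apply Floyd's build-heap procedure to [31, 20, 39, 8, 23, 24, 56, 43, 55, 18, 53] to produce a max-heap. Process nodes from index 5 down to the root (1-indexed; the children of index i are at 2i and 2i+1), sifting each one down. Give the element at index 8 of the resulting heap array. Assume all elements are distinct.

20

sift down from index 5:
  23 vs larger child 53 at index 11, swap → [31, 20, 39, 8, 53, 24, 56, 43, 55, 18, 23]
sift down from index 4:
  8 vs larger child 55 at index 9, swap → [31, 20, 39, 55, 53, 24, 56, 43, 8, 18, 23]
sift down from index 3:
  39 vs larger child 56 at index 7, swap → [31, 20, 56, 55, 53, 24, 39, 43, 8, 18, 23]
sift down from index 2:
  20 vs larger child 55 at index 4, swap → [31, 55, 56, 20, 53, 24, 39, 43, 8, 18, 23]
  20 vs larger child 43 at index 8, swap → [31, 55, 56, 43, 53, 24, 39, 20, 8, 18, 23]
sift down from index 1:
  31 vs larger child 56 at index 3, swap → [56, 55, 31, 43, 53, 24, 39, 20, 8, 18, 23]
  31 vs larger child 39 at index 7, swap → [56, 55, 39, 43, 53, 24, 31, 20, 8, 18, 23]
resulting array: [56, 55, 39, 43, 53, 24, 31, 20, 8, 18, 23]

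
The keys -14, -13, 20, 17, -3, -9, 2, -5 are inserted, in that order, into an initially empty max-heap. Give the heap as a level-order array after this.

[20, 17, 2, -5, -3, -13, -9, -14]

Insert -14:
  append -14 at index 0 → [-14] (no swap needed)
Insert -13:
  append -13 at index 1 → [-14, -13]
  -13 > parent -14 at index 0, swap → [-13, -14]
Insert 20:
  append 20 at index 2 → [-13, -14, 20]
  20 > parent -13 at index 0, swap → [20, -14, -13]
Insert 17:
  append 17 at index 3 → [20, -14, -13, 17]
  17 > parent -14 at index 1, swap → [20, 17, -13, -14]
Insert -3:
  append -3 at index 4 → [20, 17, -13, -14, -3] (no swap needed)
Insert -9:
  append -9 at index 5 → [20, 17, -13, -14, -3, -9]
  -9 > parent -13 at index 2, swap → [20, 17, -9, -14, -3, -13]
Insert 2:
  append 2 at index 6 → [20, 17, -9, -14, -3, -13, 2]
  2 > parent -9 at index 2, swap → [20, 17, 2, -14, -3, -13, -9]
Insert -5:
  append -5 at index 7 → [20, 17, 2, -14, -3, -13, -9, -5]
  -5 > parent -14 at index 3, swap → [20, 17, 2, -5, -3, -13, -9, -14]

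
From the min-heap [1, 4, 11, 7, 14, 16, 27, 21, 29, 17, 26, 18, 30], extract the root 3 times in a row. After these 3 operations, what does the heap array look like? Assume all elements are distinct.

[11, 14, 16, 21, 17, 26, 27, 30, 29, 18]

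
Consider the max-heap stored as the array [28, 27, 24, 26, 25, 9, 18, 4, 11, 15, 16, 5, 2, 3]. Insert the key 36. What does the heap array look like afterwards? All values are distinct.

[36, 27, 28, 26, 25, 9, 24, 4, 11, 15, 16, 5, 2, 3, 18]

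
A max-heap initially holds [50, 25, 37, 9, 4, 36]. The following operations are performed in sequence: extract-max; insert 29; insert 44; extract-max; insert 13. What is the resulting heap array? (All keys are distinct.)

[37, 25, 36, 9, 4, 29, 13]

extract-max → returns 50:
  remove root 50; move last element 36 to root → [36, 25, 37, 9, 4]
  36 vs larger child 37 at index 2, swap → [37, 25, 36, 9, 4]
insert 29:
  append 29 at index 5 → [37, 25, 36, 9, 4, 29] (no swap needed)
insert 44:
  append 44 at index 6 → [37, 25, 36, 9, 4, 29, 44]
  44 > parent 36 at index 2, swap → [37, 25, 44, 9, 4, 29, 36]
  44 > parent 37 at index 0, swap → [44, 25, 37, 9, 4, 29, 36]
extract-max → returns 44:
  remove root 44; move last element 36 to root → [36, 25, 37, 9, 4, 29]
  36 vs larger child 37 at index 2, swap → [37, 25, 36, 9, 4, 29]
insert 13:
  append 13 at index 6 → [37, 25, 36, 9, 4, 29, 13] (no swap needed)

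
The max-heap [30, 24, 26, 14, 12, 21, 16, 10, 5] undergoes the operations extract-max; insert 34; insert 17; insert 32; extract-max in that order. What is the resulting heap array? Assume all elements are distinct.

extract-max → returns 30:
  remove root 30; move last element 5 to root → [5, 24, 26, 14, 12, 21, 16, 10]
  5 vs larger child 26 at index 2, swap → [26, 24, 5, 14, 12, 21, 16, 10]
  5 vs larger child 21 at index 5, swap → [26, 24, 21, 14, 12, 5, 16, 10]
insert 34:
  append 34 at index 8 → [26, 24, 21, 14, 12, 5, 16, 10, 34]
  34 > parent 14 at index 3, swap → [26, 24, 21, 34, 12, 5, 16, 10, 14]
  34 > parent 24 at index 1, swap → [26, 34, 21, 24, 12, 5, 16, 10, 14]
  34 > parent 26 at index 0, swap → [34, 26, 21, 24, 12, 5, 16, 10, 14]
insert 17:
  append 17 at index 9 → [34, 26, 21, 24, 12, 5, 16, 10, 14, 17]
  17 > parent 12 at index 4, swap → [34, 26, 21, 24, 17, 5, 16, 10, 14, 12]
insert 32:
  append 32 at index 10 → [34, 26, 21, 24, 17, 5, 16, 10, 14, 12, 32]
  32 > parent 17 at index 4, swap → [34, 26, 21, 24, 32, 5, 16, 10, 14, 12, 17]
  32 > parent 26 at index 1, swap → [34, 32, 21, 24, 26, 5, 16, 10, 14, 12, 17]
extract-max → returns 34:
  remove root 34; move last element 17 to root → [17, 32, 21, 24, 26, 5, 16, 10, 14, 12]
  17 vs larger child 32 at index 1, swap → [32, 17, 21, 24, 26, 5, 16, 10, 14, 12]
  17 vs larger child 26 at index 4, swap → [32, 26, 21, 24, 17, 5, 16, 10, 14, 12]

[32, 26, 21, 24, 17, 5, 16, 10, 14, 12]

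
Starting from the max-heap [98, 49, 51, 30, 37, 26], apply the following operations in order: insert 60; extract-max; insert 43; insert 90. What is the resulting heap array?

[90, 60, 51, 49, 37, 26, 43, 30]

insert 60:
  append 60 at index 6 → [98, 49, 51, 30, 37, 26, 60]
  60 > parent 51 at index 2, swap → [98, 49, 60, 30, 37, 26, 51]
extract-max → returns 98:
  remove root 98; move last element 51 to root → [51, 49, 60, 30, 37, 26]
  51 vs larger child 60 at index 2, swap → [60, 49, 51, 30, 37, 26]
insert 43:
  append 43 at index 6 → [60, 49, 51, 30, 37, 26, 43] (no swap needed)
insert 90:
  append 90 at index 7 → [60, 49, 51, 30, 37, 26, 43, 90]
  90 > parent 30 at index 3, swap → [60, 49, 51, 90, 37, 26, 43, 30]
  90 > parent 49 at index 1, swap → [60, 90, 51, 49, 37, 26, 43, 30]
  90 > parent 60 at index 0, swap → [90, 60, 51, 49, 37, 26, 43, 30]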